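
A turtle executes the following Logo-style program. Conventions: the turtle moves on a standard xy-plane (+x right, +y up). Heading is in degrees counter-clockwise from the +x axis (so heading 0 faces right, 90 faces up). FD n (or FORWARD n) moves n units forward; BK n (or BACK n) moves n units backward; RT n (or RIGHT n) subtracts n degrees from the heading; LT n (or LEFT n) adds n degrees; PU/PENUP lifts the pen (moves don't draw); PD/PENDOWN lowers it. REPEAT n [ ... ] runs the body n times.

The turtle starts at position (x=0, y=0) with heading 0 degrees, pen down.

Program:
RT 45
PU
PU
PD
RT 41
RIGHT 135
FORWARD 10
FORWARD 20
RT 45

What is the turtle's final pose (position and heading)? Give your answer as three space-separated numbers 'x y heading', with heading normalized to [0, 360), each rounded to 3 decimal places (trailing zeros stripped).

Executing turtle program step by step:
Start: pos=(0,0), heading=0, pen down
RT 45: heading 0 -> 315
PU: pen up
PU: pen up
PD: pen down
RT 41: heading 315 -> 274
RT 135: heading 274 -> 139
FD 10: (0,0) -> (-7.547,6.561) [heading=139, draw]
FD 20: (-7.547,6.561) -> (-22.641,19.682) [heading=139, draw]
RT 45: heading 139 -> 94
Final: pos=(-22.641,19.682), heading=94, 2 segment(s) drawn

Answer: -22.641 19.682 94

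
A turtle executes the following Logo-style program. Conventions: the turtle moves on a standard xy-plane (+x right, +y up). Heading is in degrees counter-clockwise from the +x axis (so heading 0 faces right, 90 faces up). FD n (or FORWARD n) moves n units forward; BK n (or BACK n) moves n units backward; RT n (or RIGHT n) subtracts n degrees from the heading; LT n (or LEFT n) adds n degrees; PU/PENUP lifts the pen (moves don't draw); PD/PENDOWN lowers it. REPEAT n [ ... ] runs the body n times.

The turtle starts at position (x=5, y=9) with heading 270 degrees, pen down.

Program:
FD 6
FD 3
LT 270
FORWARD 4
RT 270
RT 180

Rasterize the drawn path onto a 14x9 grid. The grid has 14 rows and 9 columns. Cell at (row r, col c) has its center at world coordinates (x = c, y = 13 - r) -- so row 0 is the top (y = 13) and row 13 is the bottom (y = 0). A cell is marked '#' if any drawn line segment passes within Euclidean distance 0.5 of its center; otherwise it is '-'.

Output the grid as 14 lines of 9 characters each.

Answer: ---------
---------
---------
---------
-----#---
-----#---
-----#---
-----#---
-----#---
-----#---
-----#---
-----#---
-----#---
-#####---

Derivation:
Segment 0: (5,9) -> (5,3)
Segment 1: (5,3) -> (5,0)
Segment 2: (5,0) -> (1,0)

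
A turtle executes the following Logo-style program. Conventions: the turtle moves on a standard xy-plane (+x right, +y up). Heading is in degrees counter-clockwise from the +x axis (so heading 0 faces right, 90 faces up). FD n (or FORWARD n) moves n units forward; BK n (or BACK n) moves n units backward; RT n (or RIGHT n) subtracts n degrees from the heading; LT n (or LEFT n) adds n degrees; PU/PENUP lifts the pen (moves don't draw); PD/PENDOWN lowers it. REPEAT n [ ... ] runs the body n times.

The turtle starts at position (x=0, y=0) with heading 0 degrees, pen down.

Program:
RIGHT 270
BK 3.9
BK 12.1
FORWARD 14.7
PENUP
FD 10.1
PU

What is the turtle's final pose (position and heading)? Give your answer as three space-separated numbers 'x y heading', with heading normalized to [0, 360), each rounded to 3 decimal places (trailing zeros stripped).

Answer: 0 8.8 90

Derivation:
Executing turtle program step by step:
Start: pos=(0,0), heading=0, pen down
RT 270: heading 0 -> 90
BK 3.9: (0,0) -> (0,-3.9) [heading=90, draw]
BK 12.1: (0,-3.9) -> (0,-16) [heading=90, draw]
FD 14.7: (0,-16) -> (0,-1.3) [heading=90, draw]
PU: pen up
FD 10.1: (0,-1.3) -> (0,8.8) [heading=90, move]
PU: pen up
Final: pos=(0,8.8), heading=90, 3 segment(s) drawn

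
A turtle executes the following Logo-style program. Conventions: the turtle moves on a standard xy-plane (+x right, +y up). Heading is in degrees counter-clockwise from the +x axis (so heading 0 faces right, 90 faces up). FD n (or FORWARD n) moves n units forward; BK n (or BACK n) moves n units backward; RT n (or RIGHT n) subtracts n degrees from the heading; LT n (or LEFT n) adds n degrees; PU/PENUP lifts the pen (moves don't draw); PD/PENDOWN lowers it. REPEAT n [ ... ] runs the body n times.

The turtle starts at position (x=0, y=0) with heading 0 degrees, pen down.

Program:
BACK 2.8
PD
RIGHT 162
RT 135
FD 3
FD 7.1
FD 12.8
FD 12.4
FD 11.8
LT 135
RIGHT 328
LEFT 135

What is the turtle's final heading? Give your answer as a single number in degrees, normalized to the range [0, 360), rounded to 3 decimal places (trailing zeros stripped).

Answer: 5

Derivation:
Executing turtle program step by step:
Start: pos=(0,0), heading=0, pen down
BK 2.8: (0,0) -> (-2.8,0) [heading=0, draw]
PD: pen down
RT 162: heading 0 -> 198
RT 135: heading 198 -> 63
FD 3: (-2.8,0) -> (-1.438,2.673) [heading=63, draw]
FD 7.1: (-1.438,2.673) -> (1.785,8.999) [heading=63, draw]
FD 12.8: (1.785,8.999) -> (7.596,20.404) [heading=63, draw]
FD 12.4: (7.596,20.404) -> (13.226,31.453) [heading=63, draw]
FD 11.8: (13.226,31.453) -> (18.583,41.966) [heading=63, draw]
LT 135: heading 63 -> 198
RT 328: heading 198 -> 230
LT 135: heading 230 -> 5
Final: pos=(18.583,41.966), heading=5, 6 segment(s) drawn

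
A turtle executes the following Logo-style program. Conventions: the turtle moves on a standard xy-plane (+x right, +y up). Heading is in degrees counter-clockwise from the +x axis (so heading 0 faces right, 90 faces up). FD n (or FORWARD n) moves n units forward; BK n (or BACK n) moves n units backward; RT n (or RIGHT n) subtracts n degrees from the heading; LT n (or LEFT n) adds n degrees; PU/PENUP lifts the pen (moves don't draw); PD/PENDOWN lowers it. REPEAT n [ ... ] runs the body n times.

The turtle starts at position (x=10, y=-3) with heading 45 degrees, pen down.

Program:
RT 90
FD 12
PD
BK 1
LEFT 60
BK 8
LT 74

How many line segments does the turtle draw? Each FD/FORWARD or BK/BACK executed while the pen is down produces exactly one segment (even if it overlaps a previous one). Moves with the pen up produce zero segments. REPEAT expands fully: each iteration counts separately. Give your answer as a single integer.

Executing turtle program step by step:
Start: pos=(10,-3), heading=45, pen down
RT 90: heading 45 -> 315
FD 12: (10,-3) -> (18.485,-11.485) [heading=315, draw]
PD: pen down
BK 1: (18.485,-11.485) -> (17.778,-10.778) [heading=315, draw]
LT 60: heading 315 -> 15
BK 8: (17.778,-10.778) -> (10.051,-12.849) [heading=15, draw]
LT 74: heading 15 -> 89
Final: pos=(10.051,-12.849), heading=89, 3 segment(s) drawn
Segments drawn: 3

Answer: 3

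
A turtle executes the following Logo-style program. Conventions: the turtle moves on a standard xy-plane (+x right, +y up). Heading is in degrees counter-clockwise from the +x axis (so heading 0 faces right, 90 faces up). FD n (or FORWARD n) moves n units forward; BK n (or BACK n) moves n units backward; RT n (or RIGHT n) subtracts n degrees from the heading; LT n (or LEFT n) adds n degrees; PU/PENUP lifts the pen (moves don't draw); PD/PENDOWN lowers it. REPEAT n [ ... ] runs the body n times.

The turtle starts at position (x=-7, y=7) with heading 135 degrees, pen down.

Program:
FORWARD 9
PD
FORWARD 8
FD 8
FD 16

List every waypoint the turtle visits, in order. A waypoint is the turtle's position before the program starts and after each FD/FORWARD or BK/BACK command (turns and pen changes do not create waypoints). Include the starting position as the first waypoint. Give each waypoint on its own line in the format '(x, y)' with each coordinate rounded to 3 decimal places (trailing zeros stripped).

Answer: (-7, 7)
(-13.364, 13.364)
(-19.021, 19.021)
(-24.678, 24.678)
(-35.991, 35.991)

Derivation:
Executing turtle program step by step:
Start: pos=(-7,7), heading=135, pen down
FD 9: (-7,7) -> (-13.364,13.364) [heading=135, draw]
PD: pen down
FD 8: (-13.364,13.364) -> (-19.021,19.021) [heading=135, draw]
FD 8: (-19.021,19.021) -> (-24.678,24.678) [heading=135, draw]
FD 16: (-24.678,24.678) -> (-35.991,35.991) [heading=135, draw]
Final: pos=(-35.991,35.991), heading=135, 4 segment(s) drawn
Waypoints (5 total):
(-7, 7)
(-13.364, 13.364)
(-19.021, 19.021)
(-24.678, 24.678)
(-35.991, 35.991)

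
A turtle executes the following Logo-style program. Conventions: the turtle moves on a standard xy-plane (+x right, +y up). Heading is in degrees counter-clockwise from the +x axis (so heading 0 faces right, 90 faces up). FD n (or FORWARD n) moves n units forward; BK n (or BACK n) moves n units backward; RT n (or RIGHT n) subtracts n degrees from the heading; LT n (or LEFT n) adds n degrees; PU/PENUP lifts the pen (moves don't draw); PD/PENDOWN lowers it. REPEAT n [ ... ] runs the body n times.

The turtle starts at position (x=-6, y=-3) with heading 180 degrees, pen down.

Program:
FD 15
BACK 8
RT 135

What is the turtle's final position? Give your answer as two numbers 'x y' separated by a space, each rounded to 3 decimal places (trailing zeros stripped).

Executing turtle program step by step:
Start: pos=(-6,-3), heading=180, pen down
FD 15: (-6,-3) -> (-21,-3) [heading=180, draw]
BK 8: (-21,-3) -> (-13,-3) [heading=180, draw]
RT 135: heading 180 -> 45
Final: pos=(-13,-3), heading=45, 2 segment(s) drawn

Answer: -13 -3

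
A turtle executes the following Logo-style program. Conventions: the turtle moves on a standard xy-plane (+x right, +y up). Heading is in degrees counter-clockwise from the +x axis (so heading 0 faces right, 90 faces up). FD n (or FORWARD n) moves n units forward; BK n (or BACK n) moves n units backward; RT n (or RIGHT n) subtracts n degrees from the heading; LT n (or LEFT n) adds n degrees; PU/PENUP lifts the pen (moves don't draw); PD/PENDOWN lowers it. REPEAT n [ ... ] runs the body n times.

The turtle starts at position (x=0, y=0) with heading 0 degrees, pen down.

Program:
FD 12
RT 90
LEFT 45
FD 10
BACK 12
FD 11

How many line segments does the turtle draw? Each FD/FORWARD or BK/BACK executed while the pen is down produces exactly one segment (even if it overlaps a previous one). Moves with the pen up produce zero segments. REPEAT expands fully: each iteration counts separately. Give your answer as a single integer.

Executing turtle program step by step:
Start: pos=(0,0), heading=0, pen down
FD 12: (0,0) -> (12,0) [heading=0, draw]
RT 90: heading 0 -> 270
LT 45: heading 270 -> 315
FD 10: (12,0) -> (19.071,-7.071) [heading=315, draw]
BK 12: (19.071,-7.071) -> (10.586,1.414) [heading=315, draw]
FD 11: (10.586,1.414) -> (18.364,-6.364) [heading=315, draw]
Final: pos=(18.364,-6.364), heading=315, 4 segment(s) drawn
Segments drawn: 4

Answer: 4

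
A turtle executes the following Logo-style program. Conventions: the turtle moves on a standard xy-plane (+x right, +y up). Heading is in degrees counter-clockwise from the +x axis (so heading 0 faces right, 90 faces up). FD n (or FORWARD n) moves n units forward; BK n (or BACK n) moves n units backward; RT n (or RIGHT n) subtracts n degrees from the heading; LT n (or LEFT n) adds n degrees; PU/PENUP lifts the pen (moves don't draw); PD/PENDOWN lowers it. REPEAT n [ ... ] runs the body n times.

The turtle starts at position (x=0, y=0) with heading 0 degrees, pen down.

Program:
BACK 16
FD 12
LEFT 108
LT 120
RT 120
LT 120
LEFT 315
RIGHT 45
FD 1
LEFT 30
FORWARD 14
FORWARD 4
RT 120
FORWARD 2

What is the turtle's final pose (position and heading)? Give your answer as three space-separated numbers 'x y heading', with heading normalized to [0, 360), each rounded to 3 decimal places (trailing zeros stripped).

Answer: -21.012 5.898 48

Derivation:
Executing turtle program step by step:
Start: pos=(0,0), heading=0, pen down
BK 16: (0,0) -> (-16,0) [heading=0, draw]
FD 12: (-16,0) -> (-4,0) [heading=0, draw]
LT 108: heading 0 -> 108
LT 120: heading 108 -> 228
RT 120: heading 228 -> 108
LT 120: heading 108 -> 228
LT 315: heading 228 -> 183
RT 45: heading 183 -> 138
FD 1: (-4,0) -> (-4.743,0.669) [heading=138, draw]
LT 30: heading 138 -> 168
FD 14: (-4.743,0.669) -> (-18.437,3.58) [heading=168, draw]
FD 4: (-18.437,3.58) -> (-22.35,4.412) [heading=168, draw]
RT 120: heading 168 -> 48
FD 2: (-22.35,4.412) -> (-21.012,5.898) [heading=48, draw]
Final: pos=(-21.012,5.898), heading=48, 6 segment(s) drawn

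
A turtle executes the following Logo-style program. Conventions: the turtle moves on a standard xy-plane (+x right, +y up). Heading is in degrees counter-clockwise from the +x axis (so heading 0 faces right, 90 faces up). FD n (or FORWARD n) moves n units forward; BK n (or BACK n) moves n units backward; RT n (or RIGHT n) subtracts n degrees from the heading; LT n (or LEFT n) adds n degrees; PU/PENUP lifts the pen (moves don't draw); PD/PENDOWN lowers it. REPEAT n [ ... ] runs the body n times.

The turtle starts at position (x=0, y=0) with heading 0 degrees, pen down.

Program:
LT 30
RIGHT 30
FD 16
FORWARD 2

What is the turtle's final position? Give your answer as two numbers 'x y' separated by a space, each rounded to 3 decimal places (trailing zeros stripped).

Executing turtle program step by step:
Start: pos=(0,0), heading=0, pen down
LT 30: heading 0 -> 30
RT 30: heading 30 -> 0
FD 16: (0,0) -> (16,0) [heading=0, draw]
FD 2: (16,0) -> (18,0) [heading=0, draw]
Final: pos=(18,0), heading=0, 2 segment(s) drawn

Answer: 18 0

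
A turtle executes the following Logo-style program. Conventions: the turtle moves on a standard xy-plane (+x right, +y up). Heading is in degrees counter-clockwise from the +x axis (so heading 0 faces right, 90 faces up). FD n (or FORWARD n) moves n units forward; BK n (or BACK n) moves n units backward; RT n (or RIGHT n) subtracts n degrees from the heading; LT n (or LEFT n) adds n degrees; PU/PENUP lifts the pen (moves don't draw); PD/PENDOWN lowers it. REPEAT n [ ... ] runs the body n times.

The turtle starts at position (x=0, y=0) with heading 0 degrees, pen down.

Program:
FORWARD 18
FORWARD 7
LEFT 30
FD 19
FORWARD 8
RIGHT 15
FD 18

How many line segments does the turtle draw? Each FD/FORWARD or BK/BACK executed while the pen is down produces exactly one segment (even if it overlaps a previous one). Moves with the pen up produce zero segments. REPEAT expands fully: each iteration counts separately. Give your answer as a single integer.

Executing turtle program step by step:
Start: pos=(0,0), heading=0, pen down
FD 18: (0,0) -> (18,0) [heading=0, draw]
FD 7: (18,0) -> (25,0) [heading=0, draw]
LT 30: heading 0 -> 30
FD 19: (25,0) -> (41.454,9.5) [heading=30, draw]
FD 8: (41.454,9.5) -> (48.383,13.5) [heading=30, draw]
RT 15: heading 30 -> 15
FD 18: (48.383,13.5) -> (65.769,18.159) [heading=15, draw]
Final: pos=(65.769,18.159), heading=15, 5 segment(s) drawn
Segments drawn: 5

Answer: 5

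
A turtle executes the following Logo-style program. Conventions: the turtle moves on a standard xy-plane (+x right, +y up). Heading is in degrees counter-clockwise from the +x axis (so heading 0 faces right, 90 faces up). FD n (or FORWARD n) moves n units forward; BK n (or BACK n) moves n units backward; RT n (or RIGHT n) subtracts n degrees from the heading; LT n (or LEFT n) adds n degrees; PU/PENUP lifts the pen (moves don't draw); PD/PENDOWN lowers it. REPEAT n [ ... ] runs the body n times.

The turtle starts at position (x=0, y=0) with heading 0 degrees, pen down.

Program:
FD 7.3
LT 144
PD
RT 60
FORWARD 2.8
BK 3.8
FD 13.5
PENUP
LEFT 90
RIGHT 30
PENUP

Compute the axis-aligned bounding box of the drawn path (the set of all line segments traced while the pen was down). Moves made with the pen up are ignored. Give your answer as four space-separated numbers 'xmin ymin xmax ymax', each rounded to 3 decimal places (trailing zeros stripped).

Answer: 0 -0.995 8.607 12.432

Derivation:
Executing turtle program step by step:
Start: pos=(0,0), heading=0, pen down
FD 7.3: (0,0) -> (7.3,0) [heading=0, draw]
LT 144: heading 0 -> 144
PD: pen down
RT 60: heading 144 -> 84
FD 2.8: (7.3,0) -> (7.593,2.785) [heading=84, draw]
BK 3.8: (7.593,2.785) -> (7.195,-0.995) [heading=84, draw]
FD 13.5: (7.195,-0.995) -> (8.607,12.432) [heading=84, draw]
PU: pen up
LT 90: heading 84 -> 174
RT 30: heading 174 -> 144
PU: pen up
Final: pos=(8.607,12.432), heading=144, 4 segment(s) drawn

Segment endpoints: x in {0, 7.195, 7.3, 7.593, 8.607}, y in {-0.995, 0, 2.785, 12.432}
xmin=0, ymin=-0.995, xmax=8.607, ymax=12.432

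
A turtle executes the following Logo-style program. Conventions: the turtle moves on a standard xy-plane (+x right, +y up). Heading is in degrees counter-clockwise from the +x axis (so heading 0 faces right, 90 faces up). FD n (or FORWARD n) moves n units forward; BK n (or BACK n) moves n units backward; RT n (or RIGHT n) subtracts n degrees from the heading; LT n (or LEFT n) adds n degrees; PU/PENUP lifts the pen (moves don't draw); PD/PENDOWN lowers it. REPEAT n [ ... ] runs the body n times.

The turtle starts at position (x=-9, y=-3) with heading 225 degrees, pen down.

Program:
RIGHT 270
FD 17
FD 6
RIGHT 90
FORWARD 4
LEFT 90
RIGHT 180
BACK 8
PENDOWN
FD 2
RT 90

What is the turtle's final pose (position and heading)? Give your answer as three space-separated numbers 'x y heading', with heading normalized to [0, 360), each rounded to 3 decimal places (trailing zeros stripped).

Executing turtle program step by step:
Start: pos=(-9,-3), heading=225, pen down
RT 270: heading 225 -> 315
FD 17: (-9,-3) -> (3.021,-15.021) [heading=315, draw]
FD 6: (3.021,-15.021) -> (7.263,-19.263) [heading=315, draw]
RT 90: heading 315 -> 225
FD 4: (7.263,-19.263) -> (4.435,-22.092) [heading=225, draw]
LT 90: heading 225 -> 315
RT 180: heading 315 -> 135
BK 8: (4.435,-22.092) -> (10.092,-27.749) [heading=135, draw]
PD: pen down
FD 2: (10.092,-27.749) -> (8.678,-26.335) [heading=135, draw]
RT 90: heading 135 -> 45
Final: pos=(8.678,-26.335), heading=45, 5 segment(s) drawn

Answer: 8.678 -26.335 45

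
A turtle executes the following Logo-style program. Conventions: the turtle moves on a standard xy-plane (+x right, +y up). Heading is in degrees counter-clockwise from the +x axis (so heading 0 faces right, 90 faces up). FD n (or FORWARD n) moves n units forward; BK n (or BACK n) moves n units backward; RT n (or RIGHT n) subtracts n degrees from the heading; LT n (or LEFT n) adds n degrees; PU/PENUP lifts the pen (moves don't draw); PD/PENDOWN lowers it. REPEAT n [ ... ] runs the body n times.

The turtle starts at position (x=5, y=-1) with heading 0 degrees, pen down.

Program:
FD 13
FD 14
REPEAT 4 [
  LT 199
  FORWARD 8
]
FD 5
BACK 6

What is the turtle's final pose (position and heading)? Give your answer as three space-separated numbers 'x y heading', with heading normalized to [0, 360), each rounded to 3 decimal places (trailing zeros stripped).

Answer: 28.076 1.403 76

Derivation:
Executing turtle program step by step:
Start: pos=(5,-1), heading=0, pen down
FD 13: (5,-1) -> (18,-1) [heading=0, draw]
FD 14: (18,-1) -> (32,-1) [heading=0, draw]
REPEAT 4 [
  -- iteration 1/4 --
  LT 199: heading 0 -> 199
  FD 8: (32,-1) -> (24.436,-3.605) [heading=199, draw]
  -- iteration 2/4 --
  LT 199: heading 199 -> 38
  FD 8: (24.436,-3.605) -> (30.74,1.321) [heading=38, draw]
  -- iteration 3/4 --
  LT 199: heading 38 -> 237
  FD 8: (30.74,1.321) -> (26.383,-5.389) [heading=237, draw]
  -- iteration 4/4 --
  LT 199: heading 237 -> 76
  FD 8: (26.383,-5.389) -> (28.318,2.374) [heading=76, draw]
]
FD 5: (28.318,2.374) -> (29.528,7.225) [heading=76, draw]
BK 6: (29.528,7.225) -> (28.076,1.403) [heading=76, draw]
Final: pos=(28.076,1.403), heading=76, 8 segment(s) drawn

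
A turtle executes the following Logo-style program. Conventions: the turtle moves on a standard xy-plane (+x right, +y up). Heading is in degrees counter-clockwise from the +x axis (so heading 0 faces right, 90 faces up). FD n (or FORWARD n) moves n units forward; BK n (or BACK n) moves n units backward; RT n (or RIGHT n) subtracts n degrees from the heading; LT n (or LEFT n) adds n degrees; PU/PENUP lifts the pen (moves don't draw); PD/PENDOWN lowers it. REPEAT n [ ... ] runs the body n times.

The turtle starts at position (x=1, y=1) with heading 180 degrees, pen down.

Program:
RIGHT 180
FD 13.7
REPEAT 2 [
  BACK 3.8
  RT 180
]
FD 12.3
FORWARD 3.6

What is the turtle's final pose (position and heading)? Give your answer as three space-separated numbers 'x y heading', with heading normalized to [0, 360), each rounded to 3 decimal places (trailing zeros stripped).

Executing turtle program step by step:
Start: pos=(1,1), heading=180, pen down
RT 180: heading 180 -> 0
FD 13.7: (1,1) -> (14.7,1) [heading=0, draw]
REPEAT 2 [
  -- iteration 1/2 --
  BK 3.8: (14.7,1) -> (10.9,1) [heading=0, draw]
  RT 180: heading 0 -> 180
  -- iteration 2/2 --
  BK 3.8: (10.9,1) -> (14.7,1) [heading=180, draw]
  RT 180: heading 180 -> 0
]
FD 12.3: (14.7,1) -> (27,1) [heading=0, draw]
FD 3.6: (27,1) -> (30.6,1) [heading=0, draw]
Final: pos=(30.6,1), heading=0, 5 segment(s) drawn

Answer: 30.6 1 0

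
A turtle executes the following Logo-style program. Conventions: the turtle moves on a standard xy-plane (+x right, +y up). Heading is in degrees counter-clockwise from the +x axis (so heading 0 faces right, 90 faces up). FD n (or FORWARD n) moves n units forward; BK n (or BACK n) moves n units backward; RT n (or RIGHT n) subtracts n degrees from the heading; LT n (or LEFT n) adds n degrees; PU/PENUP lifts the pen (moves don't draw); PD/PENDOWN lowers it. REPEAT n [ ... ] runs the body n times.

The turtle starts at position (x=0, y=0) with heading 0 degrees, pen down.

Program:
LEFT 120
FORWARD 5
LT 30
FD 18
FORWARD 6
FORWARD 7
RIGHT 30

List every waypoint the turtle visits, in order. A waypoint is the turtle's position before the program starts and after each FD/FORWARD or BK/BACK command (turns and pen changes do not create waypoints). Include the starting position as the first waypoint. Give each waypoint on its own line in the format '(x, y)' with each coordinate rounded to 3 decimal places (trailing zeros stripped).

Executing turtle program step by step:
Start: pos=(0,0), heading=0, pen down
LT 120: heading 0 -> 120
FD 5: (0,0) -> (-2.5,4.33) [heading=120, draw]
LT 30: heading 120 -> 150
FD 18: (-2.5,4.33) -> (-18.088,13.33) [heading=150, draw]
FD 6: (-18.088,13.33) -> (-23.285,16.33) [heading=150, draw]
FD 7: (-23.285,16.33) -> (-29.347,19.83) [heading=150, draw]
RT 30: heading 150 -> 120
Final: pos=(-29.347,19.83), heading=120, 4 segment(s) drawn
Waypoints (5 total):
(0, 0)
(-2.5, 4.33)
(-18.088, 13.33)
(-23.285, 16.33)
(-29.347, 19.83)

Answer: (0, 0)
(-2.5, 4.33)
(-18.088, 13.33)
(-23.285, 16.33)
(-29.347, 19.83)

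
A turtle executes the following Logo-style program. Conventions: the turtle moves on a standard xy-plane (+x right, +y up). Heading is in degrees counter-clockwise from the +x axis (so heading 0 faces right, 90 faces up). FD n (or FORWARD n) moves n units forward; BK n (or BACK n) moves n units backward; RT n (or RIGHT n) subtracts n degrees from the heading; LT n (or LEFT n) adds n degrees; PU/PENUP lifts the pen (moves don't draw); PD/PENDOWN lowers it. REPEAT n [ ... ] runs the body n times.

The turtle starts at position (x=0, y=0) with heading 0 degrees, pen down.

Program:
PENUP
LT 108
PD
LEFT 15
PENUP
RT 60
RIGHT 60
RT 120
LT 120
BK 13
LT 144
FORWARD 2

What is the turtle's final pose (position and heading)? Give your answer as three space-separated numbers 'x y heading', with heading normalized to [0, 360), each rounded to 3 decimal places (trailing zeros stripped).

Answer: -14.66 0.409 147

Derivation:
Executing turtle program step by step:
Start: pos=(0,0), heading=0, pen down
PU: pen up
LT 108: heading 0 -> 108
PD: pen down
LT 15: heading 108 -> 123
PU: pen up
RT 60: heading 123 -> 63
RT 60: heading 63 -> 3
RT 120: heading 3 -> 243
LT 120: heading 243 -> 3
BK 13: (0,0) -> (-12.982,-0.68) [heading=3, move]
LT 144: heading 3 -> 147
FD 2: (-12.982,-0.68) -> (-14.66,0.409) [heading=147, move]
Final: pos=(-14.66,0.409), heading=147, 0 segment(s) drawn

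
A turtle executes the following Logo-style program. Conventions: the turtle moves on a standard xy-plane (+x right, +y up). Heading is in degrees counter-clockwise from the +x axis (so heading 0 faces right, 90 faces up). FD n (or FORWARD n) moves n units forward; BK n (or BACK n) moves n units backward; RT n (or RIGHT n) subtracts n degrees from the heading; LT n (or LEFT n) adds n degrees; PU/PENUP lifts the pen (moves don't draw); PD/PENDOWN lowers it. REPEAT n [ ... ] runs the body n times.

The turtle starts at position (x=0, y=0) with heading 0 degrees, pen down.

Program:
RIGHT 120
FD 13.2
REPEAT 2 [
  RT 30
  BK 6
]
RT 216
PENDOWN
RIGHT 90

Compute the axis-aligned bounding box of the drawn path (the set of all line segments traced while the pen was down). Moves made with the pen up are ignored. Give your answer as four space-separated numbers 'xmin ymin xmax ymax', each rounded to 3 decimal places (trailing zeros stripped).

Executing turtle program step by step:
Start: pos=(0,0), heading=0, pen down
RT 120: heading 0 -> 240
FD 13.2: (0,0) -> (-6.6,-11.432) [heading=240, draw]
REPEAT 2 [
  -- iteration 1/2 --
  RT 30: heading 240 -> 210
  BK 6: (-6.6,-11.432) -> (-1.404,-8.432) [heading=210, draw]
  -- iteration 2/2 --
  RT 30: heading 210 -> 180
  BK 6: (-1.404,-8.432) -> (4.596,-8.432) [heading=180, draw]
]
RT 216: heading 180 -> 324
PD: pen down
RT 90: heading 324 -> 234
Final: pos=(4.596,-8.432), heading=234, 3 segment(s) drawn

Segment endpoints: x in {-6.6, -1.404, 0, 4.596}, y in {-11.432, -8.432, 0}
xmin=-6.6, ymin=-11.432, xmax=4.596, ymax=0

Answer: -6.6 -11.432 4.596 0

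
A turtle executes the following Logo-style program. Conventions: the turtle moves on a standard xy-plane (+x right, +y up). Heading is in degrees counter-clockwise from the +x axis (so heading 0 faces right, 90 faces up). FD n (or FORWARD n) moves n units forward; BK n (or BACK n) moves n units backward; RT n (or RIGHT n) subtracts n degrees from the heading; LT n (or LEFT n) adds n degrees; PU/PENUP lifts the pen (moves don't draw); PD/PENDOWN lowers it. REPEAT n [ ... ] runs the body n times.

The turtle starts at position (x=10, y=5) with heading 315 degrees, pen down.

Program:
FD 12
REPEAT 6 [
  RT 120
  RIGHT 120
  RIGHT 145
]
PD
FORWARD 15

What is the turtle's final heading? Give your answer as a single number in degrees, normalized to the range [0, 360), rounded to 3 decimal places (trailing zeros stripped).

Answer: 165

Derivation:
Executing turtle program step by step:
Start: pos=(10,5), heading=315, pen down
FD 12: (10,5) -> (18.485,-3.485) [heading=315, draw]
REPEAT 6 [
  -- iteration 1/6 --
  RT 120: heading 315 -> 195
  RT 120: heading 195 -> 75
  RT 145: heading 75 -> 290
  -- iteration 2/6 --
  RT 120: heading 290 -> 170
  RT 120: heading 170 -> 50
  RT 145: heading 50 -> 265
  -- iteration 3/6 --
  RT 120: heading 265 -> 145
  RT 120: heading 145 -> 25
  RT 145: heading 25 -> 240
  -- iteration 4/6 --
  RT 120: heading 240 -> 120
  RT 120: heading 120 -> 0
  RT 145: heading 0 -> 215
  -- iteration 5/6 --
  RT 120: heading 215 -> 95
  RT 120: heading 95 -> 335
  RT 145: heading 335 -> 190
  -- iteration 6/6 --
  RT 120: heading 190 -> 70
  RT 120: heading 70 -> 310
  RT 145: heading 310 -> 165
]
PD: pen down
FD 15: (18.485,-3.485) -> (3.996,0.397) [heading=165, draw]
Final: pos=(3.996,0.397), heading=165, 2 segment(s) drawn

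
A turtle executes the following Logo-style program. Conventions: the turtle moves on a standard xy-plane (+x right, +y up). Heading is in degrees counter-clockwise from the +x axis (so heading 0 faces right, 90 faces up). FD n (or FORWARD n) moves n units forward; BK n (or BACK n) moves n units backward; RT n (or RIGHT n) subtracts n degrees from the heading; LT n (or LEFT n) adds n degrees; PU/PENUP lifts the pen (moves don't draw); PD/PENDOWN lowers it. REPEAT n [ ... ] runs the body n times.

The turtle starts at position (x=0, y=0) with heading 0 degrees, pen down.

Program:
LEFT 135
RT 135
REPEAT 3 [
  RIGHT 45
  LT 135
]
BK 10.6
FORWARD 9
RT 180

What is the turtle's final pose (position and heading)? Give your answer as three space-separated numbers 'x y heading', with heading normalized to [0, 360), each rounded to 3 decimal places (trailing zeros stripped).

Executing turtle program step by step:
Start: pos=(0,0), heading=0, pen down
LT 135: heading 0 -> 135
RT 135: heading 135 -> 0
REPEAT 3 [
  -- iteration 1/3 --
  RT 45: heading 0 -> 315
  LT 135: heading 315 -> 90
  -- iteration 2/3 --
  RT 45: heading 90 -> 45
  LT 135: heading 45 -> 180
  -- iteration 3/3 --
  RT 45: heading 180 -> 135
  LT 135: heading 135 -> 270
]
BK 10.6: (0,0) -> (0,10.6) [heading=270, draw]
FD 9: (0,10.6) -> (0,1.6) [heading=270, draw]
RT 180: heading 270 -> 90
Final: pos=(0,1.6), heading=90, 2 segment(s) drawn

Answer: 0 1.6 90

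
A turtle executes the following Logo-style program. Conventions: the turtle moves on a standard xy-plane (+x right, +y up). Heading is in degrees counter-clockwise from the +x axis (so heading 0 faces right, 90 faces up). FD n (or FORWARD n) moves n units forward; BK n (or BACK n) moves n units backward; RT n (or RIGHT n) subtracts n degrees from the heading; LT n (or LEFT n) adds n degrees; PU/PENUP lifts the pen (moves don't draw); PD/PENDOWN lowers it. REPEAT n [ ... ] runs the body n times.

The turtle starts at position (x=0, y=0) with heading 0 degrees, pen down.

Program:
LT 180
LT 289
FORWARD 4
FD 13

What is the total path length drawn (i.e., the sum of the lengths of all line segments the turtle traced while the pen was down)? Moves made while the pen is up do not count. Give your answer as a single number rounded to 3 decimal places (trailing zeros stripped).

Answer: 17

Derivation:
Executing turtle program step by step:
Start: pos=(0,0), heading=0, pen down
LT 180: heading 0 -> 180
LT 289: heading 180 -> 109
FD 4: (0,0) -> (-1.302,3.782) [heading=109, draw]
FD 13: (-1.302,3.782) -> (-5.535,16.074) [heading=109, draw]
Final: pos=(-5.535,16.074), heading=109, 2 segment(s) drawn

Segment lengths:
  seg 1: (0,0) -> (-1.302,3.782), length = 4
  seg 2: (-1.302,3.782) -> (-5.535,16.074), length = 13
Total = 17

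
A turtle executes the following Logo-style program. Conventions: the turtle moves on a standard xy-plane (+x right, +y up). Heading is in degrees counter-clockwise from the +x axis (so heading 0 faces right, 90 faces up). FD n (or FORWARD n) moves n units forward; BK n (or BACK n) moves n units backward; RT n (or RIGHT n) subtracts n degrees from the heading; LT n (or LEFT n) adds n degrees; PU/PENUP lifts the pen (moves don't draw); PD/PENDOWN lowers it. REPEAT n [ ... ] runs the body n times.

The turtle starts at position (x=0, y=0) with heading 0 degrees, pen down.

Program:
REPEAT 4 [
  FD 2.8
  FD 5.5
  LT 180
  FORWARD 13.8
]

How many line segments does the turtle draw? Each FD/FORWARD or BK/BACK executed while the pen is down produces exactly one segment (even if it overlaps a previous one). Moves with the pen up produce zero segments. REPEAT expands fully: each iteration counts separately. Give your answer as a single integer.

Executing turtle program step by step:
Start: pos=(0,0), heading=0, pen down
REPEAT 4 [
  -- iteration 1/4 --
  FD 2.8: (0,0) -> (2.8,0) [heading=0, draw]
  FD 5.5: (2.8,0) -> (8.3,0) [heading=0, draw]
  LT 180: heading 0 -> 180
  FD 13.8: (8.3,0) -> (-5.5,0) [heading=180, draw]
  -- iteration 2/4 --
  FD 2.8: (-5.5,0) -> (-8.3,0) [heading=180, draw]
  FD 5.5: (-8.3,0) -> (-13.8,0) [heading=180, draw]
  LT 180: heading 180 -> 0
  FD 13.8: (-13.8,0) -> (0,0) [heading=0, draw]
  -- iteration 3/4 --
  FD 2.8: (0,0) -> (2.8,0) [heading=0, draw]
  FD 5.5: (2.8,0) -> (8.3,0) [heading=0, draw]
  LT 180: heading 0 -> 180
  FD 13.8: (8.3,0) -> (-5.5,0) [heading=180, draw]
  -- iteration 4/4 --
  FD 2.8: (-5.5,0) -> (-8.3,0) [heading=180, draw]
  FD 5.5: (-8.3,0) -> (-13.8,0) [heading=180, draw]
  LT 180: heading 180 -> 0
  FD 13.8: (-13.8,0) -> (0,0) [heading=0, draw]
]
Final: pos=(0,0), heading=0, 12 segment(s) drawn
Segments drawn: 12

Answer: 12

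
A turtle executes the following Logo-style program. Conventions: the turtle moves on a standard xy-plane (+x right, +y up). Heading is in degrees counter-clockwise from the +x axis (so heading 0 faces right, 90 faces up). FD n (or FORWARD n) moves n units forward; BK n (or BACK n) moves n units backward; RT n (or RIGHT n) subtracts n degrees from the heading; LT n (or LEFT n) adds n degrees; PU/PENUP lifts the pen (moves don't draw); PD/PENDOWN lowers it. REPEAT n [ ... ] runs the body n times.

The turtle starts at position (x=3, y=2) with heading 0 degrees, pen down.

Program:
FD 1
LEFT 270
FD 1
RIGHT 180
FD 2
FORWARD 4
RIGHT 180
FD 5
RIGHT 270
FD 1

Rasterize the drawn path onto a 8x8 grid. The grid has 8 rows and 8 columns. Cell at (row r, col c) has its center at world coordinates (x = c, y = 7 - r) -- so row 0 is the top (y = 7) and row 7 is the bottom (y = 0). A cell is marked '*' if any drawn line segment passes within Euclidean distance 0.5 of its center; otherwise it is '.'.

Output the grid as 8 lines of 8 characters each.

Segment 0: (3,2) -> (4,2)
Segment 1: (4,2) -> (4,1)
Segment 2: (4,1) -> (4,3)
Segment 3: (4,3) -> (4,7)
Segment 4: (4,7) -> (4,2)
Segment 5: (4,2) -> (5,2)

Answer: ....*...
....*...
....*...
....*...
....*...
...***..
....*...
........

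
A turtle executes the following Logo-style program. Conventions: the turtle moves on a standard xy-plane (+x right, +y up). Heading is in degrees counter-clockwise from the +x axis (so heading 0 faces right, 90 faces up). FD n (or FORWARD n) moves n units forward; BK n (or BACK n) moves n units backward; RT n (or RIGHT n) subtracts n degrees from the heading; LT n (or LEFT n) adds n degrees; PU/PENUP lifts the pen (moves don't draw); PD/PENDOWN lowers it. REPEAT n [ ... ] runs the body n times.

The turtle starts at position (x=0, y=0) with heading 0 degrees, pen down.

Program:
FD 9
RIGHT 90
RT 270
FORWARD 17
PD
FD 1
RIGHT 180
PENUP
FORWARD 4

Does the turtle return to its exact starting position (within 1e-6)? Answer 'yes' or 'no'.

Answer: no

Derivation:
Executing turtle program step by step:
Start: pos=(0,0), heading=0, pen down
FD 9: (0,0) -> (9,0) [heading=0, draw]
RT 90: heading 0 -> 270
RT 270: heading 270 -> 0
FD 17: (9,0) -> (26,0) [heading=0, draw]
PD: pen down
FD 1: (26,0) -> (27,0) [heading=0, draw]
RT 180: heading 0 -> 180
PU: pen up
FD 4: (27,0) -> (23,0) [heading=180, move]
Final: pos=(23,0), heading=180, 3 segment(s) drawn

Start position: (0, 0)
Final position: (23, 0)
Distance = 23; >= 1e-6 -> NOT closed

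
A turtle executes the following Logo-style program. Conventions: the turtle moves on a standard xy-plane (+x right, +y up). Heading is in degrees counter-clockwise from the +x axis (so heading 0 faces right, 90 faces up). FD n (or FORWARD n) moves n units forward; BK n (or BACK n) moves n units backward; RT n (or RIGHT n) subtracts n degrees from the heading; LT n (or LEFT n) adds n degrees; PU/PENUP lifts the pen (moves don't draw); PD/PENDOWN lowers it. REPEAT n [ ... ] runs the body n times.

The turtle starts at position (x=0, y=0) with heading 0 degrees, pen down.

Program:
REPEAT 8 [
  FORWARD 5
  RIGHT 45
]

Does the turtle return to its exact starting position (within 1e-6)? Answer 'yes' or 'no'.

Executing turtle program step by step:
Start: pos=(0,0), heading=0, pen down
REPEAT 8 [
  -- iteration 1/8 --
  FD 5: (0,0) -> (5,0) [heading=0, draw]
  RT 45: heading 0 -> 315
  -- iteration 2/8 --
  FD 5: (5,0) -> (8.536,-3.536) [heading=315, draw]
  RT 45: heading 315 -> 270
  -- iteration 3/8 --
  FD 5: (8.536,-3.536) -> (8.536,-8.536) [heading=270, draw]
  RT 45: heading 270 -> 225
  -- iteration 4/8 --
  FD 5: (8.536,-8.536) -> (5,-12.071) [heading=225, draw]
  RT 45: heading 225 -> 180
  -- iteration 5/8 --
  FD 5: (5,-12.071) -> (0,-12.071) [heading=180, draw]
  RT 45: heading 180 -> 135
  -- iteration 6/8 --
  FD 5: (0,-12.071) -> (-3.536,-8.536) [heading=135, draw]
  RT 45: heading 135 -> 90
  -- iteration 7/8 --
  FD 5: (-3.536,-8.536) -> (-3.536,-3.536) [heading=90, draw]
  RT 45: heading 90 -> 45
  -- iteration 8/8 --
  FD 5: (-3.536,-3.536) -> (0,0) [heading=45, draw]
  RT 45: heading 45 -> 0
]
Final: pos=(0,0), heading=0, 8 segment(s) drawn

Start position: (0, 0)
Final position: (0, 0)
Distance = 0; < 1e-6 -> CLOSED

Answer: yes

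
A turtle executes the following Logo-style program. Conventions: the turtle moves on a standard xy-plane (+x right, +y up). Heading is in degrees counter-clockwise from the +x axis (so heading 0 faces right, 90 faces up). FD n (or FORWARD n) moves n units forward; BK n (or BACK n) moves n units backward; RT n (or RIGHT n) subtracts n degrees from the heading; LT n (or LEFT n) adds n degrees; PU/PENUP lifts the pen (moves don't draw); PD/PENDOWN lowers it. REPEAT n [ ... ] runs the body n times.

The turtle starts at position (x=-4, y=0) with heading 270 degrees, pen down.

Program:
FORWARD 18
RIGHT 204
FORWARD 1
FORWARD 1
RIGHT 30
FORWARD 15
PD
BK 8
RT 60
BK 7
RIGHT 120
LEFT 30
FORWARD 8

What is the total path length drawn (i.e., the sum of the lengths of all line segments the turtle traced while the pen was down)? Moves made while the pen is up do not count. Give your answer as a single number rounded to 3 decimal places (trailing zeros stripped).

Executing turtle program step by step:
Start: pos=(-4,0), heading=270, pen down
FD 18: (-4,0) -> (-4,-18) [heading=270, draw]
RT 204: heading 270 -> 66
FD 1: (-4,-18) -> (-3.593,-17.086) [heading=66, draw]
FD 1: (-3.593,-17.086) -> (-3.187,-16.173) [heading=66, draw]
RT 30: heading 66 -> 36
FD 15: (-3.187,-16.173) -> (8.949,-7.356) [heading=36, draw]
PD: pen down
BK 8: (8.949,-7.356) -> (2.477,-12.058) [heading=36, draw]
RT 60: heading 36 -> 336
BK 7: (2.477,-12.058) -> (-3.918,-9.211) [heading=336, draw]
RT 120: heading 336 -> 216
LT 30: heading 216 -> 246
FD 8: (-3.918,-9.211) -> (-7.172,-16.52) [heading=246, draw]
Final: pos=(-7.172,-16.52), heading=246, 7 segment(s) drawn

Segment lengths:
  seg 1: (-4,0) -> (-4,-18), length = 18
  seg 2: (-4,-18) -> (-3.593,-17.086), length = 1
  seg 3: (-3.593,-17.086) -> (-3.187,-16.173), length = 1
  seg 4: (-3.187,-16.173) -> (8.949,-7.356), length = 15
  seg 5: (8.949,-7.356) -> (2.477,-12.058), length = 8
  seg 6: (2.477,-12.058) -> (-3.918,-9.211), length = 7
  seg 7: (-3.918,-9.211) -> (-7.172,-16.52), length = 8
Total = 58

Answer: 58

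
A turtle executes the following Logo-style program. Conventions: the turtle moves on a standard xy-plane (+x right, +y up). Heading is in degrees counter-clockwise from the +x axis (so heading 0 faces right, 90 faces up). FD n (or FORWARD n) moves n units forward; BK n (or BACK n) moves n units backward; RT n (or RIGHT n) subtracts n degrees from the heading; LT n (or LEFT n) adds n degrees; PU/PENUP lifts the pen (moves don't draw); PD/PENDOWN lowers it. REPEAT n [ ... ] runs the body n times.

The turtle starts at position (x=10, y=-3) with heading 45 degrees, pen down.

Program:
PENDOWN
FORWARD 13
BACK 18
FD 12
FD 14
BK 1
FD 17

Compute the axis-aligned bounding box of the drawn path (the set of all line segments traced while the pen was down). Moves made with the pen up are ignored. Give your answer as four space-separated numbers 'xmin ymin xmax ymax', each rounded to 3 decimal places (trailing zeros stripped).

Answer: 6.464 -6.536 36.163 23.163

Derivation:
Executing turtle program step by step:
Start: pos=(10,-3), heading=45, pen down
PD: pen down
FD 13: (10,-3) -> (19.192,6.192) [heading=45, draw]
BK 18: (19.192,6.192) -> (6.464,-6.536) [heading=45, draw]
FD 12: (6.464,-6.536) -> (14.95,1.95) [heading=45, draw]
FD 14: (14.95,1.95) -> (24.849,11.849) [heading=45, draw]
BK 1: (24.849,11.849) -> (24.142,11.142) [heading=45, draw]
FD 17: (24.142,11.142) -> (36.163,23.163) [heading=45, draw]
Final: pos=(36.163,23.163), heading=45, 6 segment(s) drawn

Segment endpoints: x in {6.464, 10, 14.95, 19.192, 24.142, 24.849, 36.163}, y in {-6.536, -3, 1.95, 6.192, 11.142, 11.849, 23.163}
xmin=6.464, ymin=-6.536, xmax=36.163, ymax=23.163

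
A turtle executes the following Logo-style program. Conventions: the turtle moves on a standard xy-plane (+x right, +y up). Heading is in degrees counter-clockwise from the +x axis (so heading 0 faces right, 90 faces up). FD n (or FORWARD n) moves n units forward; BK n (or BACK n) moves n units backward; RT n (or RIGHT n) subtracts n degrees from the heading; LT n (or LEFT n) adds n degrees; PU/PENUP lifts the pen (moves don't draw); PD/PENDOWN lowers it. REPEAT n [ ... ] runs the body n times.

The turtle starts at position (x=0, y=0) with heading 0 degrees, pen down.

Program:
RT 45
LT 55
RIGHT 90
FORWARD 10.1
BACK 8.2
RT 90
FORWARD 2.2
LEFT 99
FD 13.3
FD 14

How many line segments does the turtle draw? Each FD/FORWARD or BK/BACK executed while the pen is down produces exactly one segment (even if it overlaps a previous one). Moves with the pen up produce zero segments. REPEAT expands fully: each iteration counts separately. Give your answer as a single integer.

Executing turtle program step by step:
Start: pos=(0,0), heading=0, pen down
RT 45: heading 0 -> 315
LT 55: heading 315 -> 10
RT 90: heading 10 -> 280
FD 10.1: (0,0) -> (1.754,-9.947) [heading=280, draw]
BK 8.2: (1.754,-9.947) -> (0.33,-1.871) [heading=280, draw]
RT 90: heading 280 -> 190
FD 2.2: (0.33,-1.871) -> (-1.837,-2.253) [heading=190, draw]
LT 99: heading 190 -> 289
FD 13.3: (-1.837,-2.253) -> (2.493,-14.829) [heading=289, draw]
FD 14: (2.493,-14.829) -> (7.051,-28.066) [heading=289, draw]
Final: pos=(7.051,-28.066), heading=289, 5 segment(s) drawn
Segments drawn: 5

Answer: 5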